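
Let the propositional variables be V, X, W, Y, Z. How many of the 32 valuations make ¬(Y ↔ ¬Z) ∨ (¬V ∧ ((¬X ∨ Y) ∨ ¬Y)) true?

Initial set: {(¬(Y ↔ ¬Z) ∨ (¬V ∧ ((¬X ∨ Y) ∨ ¬Y)))}.
(¬(Y ↔ ¬Z) ∨ (¬V ∧ ((¬X ∨ Y) ∨ ¬Y))): β-rule — branch into ¬(Y ↔ ¬Z)  //  (¬V ∧ ((¬X ∨ Y) ∨ ¬Y)).
  branch 1 (add ¬(Y ↔ ¬Z)):
    ¬(Y ↔ ¬Z): β-rule — branch into Y, ¬¬Z  //  ¬Y, ¬Z.
      branch 1.1 (add Y, ¬¬Z):
        ○ open, literals {Y=1, Z=1}.
      branch 1.2 (add ¬Y, ¬Z):
        ○ open, literals {Y=0, Z=0}.
  branch 2 (add (¬V ∧ ((¬X ∨ Y) ∨ ¬Y))):
    (¬V ∧ ((¬X ∨ Y) ∨ ¬Y)): α-rule — add ¬V, ((¬X ∨ Y) ∨ ¬Y).
    ((¬X ∨ Y) ∨ ¬Y): β-rule — branch into (¬X ∨ Y)  //  ¬Y.
      branch 2.1 (add (¬X ∨ Y)):
        (¬X ∨ Y): β-rule — branch into ¬X  //  Y.
          branch 2.1.1 (add ¬X):
            ○ open, literals {V=0, X=0}.
          branch 2.1.2 (add Y):
            ○ open, literals {V=0, Y=1}.
      branch 2.2 (add ¬Y):
        ○ open, literals {V=0, Y=0}.
0 branches closed, 5 open.
Each open branch fixes some atoms; the unmentioned ones are free. Counting distinct full assignments: branch {Y=1, Z=1} (V, X, W) contributes 8 new; branch {Y=0, Z=0} (V, X, W) contributes 8 new; branch {V=0, X=0} (W, Y, Z) contributes 4 new; branch {V=0, Y=1} (X, W, Z) contributes 2 new; branch {V=0, Y=0} (X, W, Z) contributes 2 new. Total: 24.

24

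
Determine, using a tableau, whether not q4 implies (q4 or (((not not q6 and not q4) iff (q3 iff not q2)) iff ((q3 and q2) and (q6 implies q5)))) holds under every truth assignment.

Assume the negation and expand:
Initial set: {not (not q4 implies (q4 or (((not not q6 and not q4) iff (q3 iff not q2)) iff ((q3 and q2) and (q6 implies q5)))))}.
not (not q4 implies (q4 or (((not not q6 and not q4) iff (q3 iff not q2)) iff ((q3 and q2) and (q6 implies q5))))): α-rule — add not q4, not (q4 or (((not not q6 and not q4) iff (q3 iff not q2)) iff ((q3 and q2) and (q6 implies q5)))).
not (q4 or (((not not q6 and not q4) iff (q3 iff not q2)) iff ((q3 and q2) and (q6 implies q5)))): α-rule — add not q4, not (((not not q6 and not q4) iff (q3 iff not q2)) iff ((q3 and q2) and (q6 implies q5))).
not (((not not q6 and not q4) iff (q3 iff not q2)) iff ((q3 and q2) and (q6 implies q5))): β-rule — branch into ((not not q6 and not q4) iff (q3 iff not q2)), not ((q3 and q2) and (q6 implies q5))  //  not ((not not q6 and not q4) iff (q3 iff not q2)), ((q3 and q2) and (q6 implies q5)).
  branch 1 (add ((not not q6 and not q4) iff (q3 iff not q2)), not ((q3 and q2) and (q6 implies q5))):
    ((not not q6 and not q4) iff (q3 iff not q2)): β-rule — branch into (not not q6 and not q4), (q3 iff not q2)  //  not (not not q6 and not q4), not (q3 iff not q2).
      branch 1.1 (add (not not q6 and not q4), (q3 iff not q2)):
        (not not q6 and not q4): α-rule — add not not q6, not q4.
        not not q6: drop double negation, giving q6.
        not ((q3 and q2) and (q6 implies q5)): β-rule — branch into not (q3 and q2)  //  not (q6 implies q5).
          branch 1.1.1 (add not (q3 and q2)):
            (q3 iff not q2): β-rule — branch into q3, not q2  //  not q3, not not q2.
              branch 1.1.1.1 (add q3, not q2):
                not (q3 and q2): β-rule — branch into not q3  //  not q2.
                  branch 1.1.1.1.1 (add not q3):
                    × closes — contains both q3 and not q3.
                  branch 1.1.1.1.2 (add not q2):
                    ○ open, literals {q2=false, q3=true, q4=false, q6=true}.
              branch 1.1.1.2 (add not q3, not not q2):
                not (q3 and q2): β-rule — branch into not q3  //  not q2.
                  branch 1.1.1.2.1 (add not q3):
                    ○ open, literals {q2=true, q3=false, q4=false, q6=true}.
                  branch 1.1.1.2.2 (add not q2):
                    × closes — contains both q2 and not q2.
          branch 1.1.2 (add not (q6 implies q5)):
            not (q6 implies q5): α-rule — add q6, not q5.
            (q3 iff not q2): β-rule — branch into q3, not q2  //  not q3, not not q2.
              branch 1.1.2.1 (add q3, not q2):
                ○ open, literals {q2=false, q3=true, q4=false, q5=false, q6=true}.
              branch 1.1.2.2 (add not q3, not not q2):
                ○ open, literals {q2=true, q3=false, q4=false, q5=false, q6=true}.
      branch 1.2 (add not (not not q6 and not q4), not (q3 iff not q2)):
        not ((q3 and q2) and (q6 implies q5)): β-rule — branch into not (q3 and q2)  //  not (q6 implies q5).
          branch 1.2.1 (add not (q3 and q2)):
            not (not not q6 and not q4): β-rule — branch into not not not q6  //  not not q4.
              branch 1.2.1.1 (add not not not q6):
                not not not q6: drop double negation, giving not q6.
                not (q3 iff not q2): β-rule — branch into q3, not not q2  //  not q3, not q2.
                  branch 1.2.1.1.1 (add q3, not not q2):
                    not (q3 and q2): β-rule — branch into not q3  //  not q2.
                      branch 1.2.1.1.1.1 (add not q3):
                        × closes — contains both q3 and not q3.
                      branch 1.2.1.1.1.2 (add not q2):
                        × closes — contains both q2 and not q2.
                  branch 1.2.1.1.2 (add not q3, not q2):
                    not (q3 and q2): β-rule — branch into not q3  //  not q2.
                      branch 1.2.1.1.2.1 (add not q3):
                        ○ open, literals {q2=false, q3=false, q4=false, q6=false}.
                      branch 1.2.1.1.2.2 (add not q2):
                        ○ open, literals {q2=false, q3=false, q4=false, q6=false}.
              branch 1.2.1.2 (add not not q4):
                × closes — contains both q4 and not q4.
          branch 1.2.2 (add not (q6 implies q5)):
            not (q6 implies q5): α-rule — add q6, not q5.
            not (not not q6 and not q4): β-rule — branch into not not not q6  //  not not q4.
              branch 1.2.2.1 (add not not not q6):
                not not not q6: drop double negation, giving not q6.
                × closes — contains both q6 and not q6.
              branch 1.2.2.2 (add not not q4):
                × closes — contains both q4 and not q4.
  branch 2 (add not ((not not q6 and not q4) iff (q3 iff not q2)), ((q3 and q2) and (q6 implies q5))):
    ((q3 and q2) and (q6 implies q5)): α-rule — add (q3 and q2), (q6 implies q5).
    (q3 and q2): α-rule — add q3, q2.
    not ((not not q6 and not q4) iff (q3 iff not q2)): β-rule — branch into (not not q6 and not q4), not (q3 iff not q2)  //  not (not not q6 and not q4), (q3 iff not q2).
      branch 2.1 (add (not not q6 and not q4), not (q3 iff not q2)):
        (not not q6 and not q4): α-rule — add not not q6, not q4.
        not not q6: drop double negation, giving q6.
        (q6 implies q5): β-rule — branch into not q6  //  q5.
          branch 2.1.1 (add not q6):
            × closes — contains both q6 and not q6.
          branch 2.1.2 (add q5):
            not (q3 iff not q2): β-rule — branch into q3, not not q2  //  not q3, not q2.
              branch 2.1.2.1 (add q3, not not q2):
                ○ open, literals {q2=true, q3=true, q4=false, q5=true, q6=true}.
              branch 2.1.2.2 (add not q3, not q2):
                × closes — contains both q3 and not q3.
      branch 2.2 (add not (not not q6 and not q4), (q3 iff not q2)):
        (q6 implies q5): β-rule — branch into not q6  //  q5.
          branch 2.2.1 (add not q6):
            not (not not q6 and not q4): β-rule — branch into not not not q6  //  not not q4.
              branch 2.2.1.1 (add not not not q6):
                not not not q6: drop double negation, giving not q6.
                (q3 iff not q2): β-rule — branch into q3, not q2  //  not q3, not not q2.
                  branch 2.2.1.1.1 (add q3, not q2):
                    × closes — contains both q2 and not q2.
                  branch 2.2.1.1.2 (add not q3, not not q2):
                    × closes — contains both q3 and not q3.
              branch 2.2.1.2 (add not not q4):
                × closes — contains both q4 and not q4.
          branch 2.2.2 (add q5):
            not (not not q6 and not q4): β-rule — branch into not not not q6  //  not not q4.
              branch 2.2.2.1 (add not not not q6):
                not not not q6: drop double negation, giving not q6.
                (q3 iff not q2): β-rule — branch into q3, not q2  //  not q3, not not q2.
                  branch 2.2.2.1.1 (add q3, not q2):
                    × closes — contains both q2 and not q2.
                  branch 2.2.2.1.2 (add not q3, not not q2):
                    × closes — contains both q3 and not q3.
              branch 2.2.2.2 (add not not q4):
                × closes — contains both q4 and not q4.
15 branches closed, 7 open.
An open branch gives a countermodel: q2=false, q3=true, q4=false, q6=true (unmentioned atoms arbitrary); under it the original formula is false.

Not valid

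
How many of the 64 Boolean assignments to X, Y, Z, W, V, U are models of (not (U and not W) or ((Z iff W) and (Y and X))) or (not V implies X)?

Initial set: {T ((not (U and not W) or ((Z iff W) and (Y and X))) or (not V implies X))}.
T ((not (U and not W) or ((Z iff W) and (Y and X))) or (not V implies X)): β-rule — branch into T (not (U and not W) or ((Z iff W) and (Y and X)))  //  T (not V implies X).
  branch 1 (add T (not (U and not W) or ((Z iff W) and (Y and X)))):
    T (not (U and not W) or ((Z iff W) and (Y and X))): β-rule — branch into T not (U and not W)  //  T ((Z iff W) and (Y and X)).
      branch 1.1 (add T not (U and not W)):
        T not (U and not W): β-rule — branch into F U  //  F not W.
          branch 1.1.1 (add F U):
            ○ open, literals {U=false}.
          branch 1.1.2 (add F not W):
            ○ open, literals {W=true}.
      branch 1.2 (add T ((Z iff W) and (Y and X))):
        T ((Z iff W) and (Y and X)): α-rule — add T (Z iff W), T (Y and X).
        T (Y and X): α-rule — add T Y, T X.
        T (Z iff W): β-rule — branch into T Z, T W  //  F Z, F W.
          branch 1.2.1 (add T Z, T W):
            ○ open, literals {W=true, X=true, Y=true, Z=true}.
          branch 1.2.2 (add F Z, F W):
            ○ open, literals {W=false, X=true, Y=true, Z=false}.
  branch 2 (add T (not V implies X)):
    T (not V implies X): β-rule — branch into F not V  //  T X.
      branch 2.1 (add F not V):
        ○ open, literals {V=true}.
      branch 2.2 (add T X):
        ○ open, literals {X=true}.
0 branches closed, 6 open.
Each open branch fixes some atoms; the unmentioned ones are free. Counting distinct full assignments: branch {U=false} (X, Y, Z, W, V) contributes 32 new; branch {W=true} (X, Y, Z, V, U) contributes 16 new; branch {W=true, X=true, Y=true, Z=true} (V, U) contributes 0 new; branch {W=false, X=true, Y=true, Z=false} (V, U) contributes 2 new; branch {V=true} (X, Y, Z, W, U) contributes 7 new; branch {X=true} (Y, Z, W, V, U) contributes 3 new. Total: 60.

60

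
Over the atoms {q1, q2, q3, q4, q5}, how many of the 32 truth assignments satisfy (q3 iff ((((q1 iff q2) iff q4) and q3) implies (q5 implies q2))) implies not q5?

Initial set: {((q3 iff ((((q1 iff q2) iff q4) and q3) implies (q5 implies q2))) implies not q5)}.
((q3 iff ((((q1 iff q2) iff q4) and q3) implies (q5 implies q2))) implies not q5): β-rule — branch into not (q3 iff ((((q1 iff q2) iff q4) and q3) implies (q5 implies q2)))  //  not q5.
  branch 1 (add not (q3 iff ((((q1 iff q2) iff q4) and q3) implies (q5 implies q2)))):
    not (q3 iff ((((q1 iff q2) iff q4) and q3) implies (q5 implies q2))): β-rule — branch into q3, not ((((q1 iff q2) iff q4) and q3) implies (q5 implies q2))  //  not q3, ((((q1 iff q2) iff q4) and q3) implies (q5 implies q2)).
      branch 1.1 (add q3, not ((((q1 iff q2) iff q4) and q3) implies (q5 implies q2))):
        not ((((q1 iff q2) iff q4) and q3) implies (q5 implies q2)): α-rule — add (((q1 iff q2) iff q4) and q3), not (q5 implies q2).
        (((q1 iff q2) iff q4) and q3): α-rule — add ((q1 iff q2) iff q4), q3.
        not (q5 implies q2): α-rule — add q5, not q2.
        ((q1 iff q2) iff q4): β-rule — branch into (q1 iff q2), q4  //  not (q1 iff q2), not q4.
          branch 1.1.1 (add (q1 iff q2), q4):
            (q1 iff q2): β-rule — branch into q1, q2  //  not q1, not q2.
              branch 1.1.1.1 (add q1, q2):
                × closes — contains both q2 and not q2.
              branch 1.1.1.2 (add not q1, not q2):
                ○ open, literals {q1=F, q2=F, q3=T, q4=T, q5=T}.
          branch 1.1.2 (add not (q1 iff q2), not q4):
            not (q1 iff q2): β-rule — branch into q1, not q2  //  not q1, q2.
              branch 1.1.2.1 (add q1, not q2):
                ○ open, literals {q1=T, q2=F, q3=T, q4=F, q5=T}.
              branch 1.1.2.2 (add not q1, q2):
                × closes — contains both q2 and not q2.
      branch 1.2 (add not q3, ((((q1 iff q2) iff q4) and q3) implies (q5 implies q2))):
        ((((q1 iff q2) iff q4) and q3) implies (q5 implies q2)): β-rule — branch into not (((q1 iff q2) iff q4) and q3)  //  (q5 implies q2).
          branch 1.2.1 (add not (((q1 iff q2) iff q4) and q3)):
            not (((q1 iff q2) iff q4) and q3): β-rule — branch into not ((q1 iff q2) iff q4)  //  not q3.
              branch 1.2.1.1 (add not ((q1 iff q2) iff q4)):
                not ((q1 iff q2) iff q4): β-rule — branch into (q1 iff q2), not q4  //  not (q1 iff q2), q4.
                  branch 1.2.1.1.1 (add (q1 iff q2), not q4):
                    (q1 iff q2): β-rule — branch into q1, q2  //  not q1, not q2.
                      branch 1.2.1.1.1.1 (add q1, q2):
                        ○ open, literals {q1=T, q2=T, q3=F, q4=F}.
                      branch 1.2.1.1.1.2 (add not q1, not q2):
                        ○ open, literals {q1=F, q2=F, q3=F, q4=F}.
                  branch 1.2.1.1.2 (add not (q1 iff q2), q4):
                    not (q1 iff q2): β-rule — branch into q1, not q2  //  not q1, q2.
                      branch 1.2.1.1.2.1 (add q1, not q2):
                        ○ open, literals {q1=T, q2=F, q3=F, q4=T}.
                      branch 1.2.1.1.2.2 (add not q1, q2):
                        ○ open, literals {q1=F, q2=T, q3=F, q4=T}.
              branch 1.2.1.2 (add not q3):
                ○ open, literals {q3=F}.
          branch 1.2.2 (add (q5 implies q2)):
            (q5 implies q2): β-rule — branch into not q5  //  q2.
              branch 1.2.2.1 (add not q5):
                ○ open, literals {q3=F, q5=F}.
              branch 1.2.2.2 (add q2):
                ○ open, literals {q2=T, q3=F}.
  branch 2 (add not q5):
    ○ open, literals {q5=F}.
2 branches closed, 10 open.
Each open branch fixes some atoms; the unmentioned ones are free. Counting distinct full assignments: branch {q1=F, q2=F, q3=T, q4=T, q5=T} (none free) contributes 1 new; branch {q1=T, q2=F, q3=T, q4=F, q5=T} (none free) contributes 1 new; branch {q1=T, q2=T, q3=F, q4=F} (q5) contributes 2 new; branch {q1=F, q2=F, q3=F, q4=F} (q5) contributes 2 new; branch {q1=T, q2=F, q3=F, q4=T} (q5) contributes 2 new; branch {q1=F, q2=T, q3=F, q4=T} (q5) contributes 2 new; branch {q3=F} (q1, q2, q4, q5) contributes 8 new; branch {q3=F, q5=F} (q1, q2, q4) contributes 0 new; branch {q2=T, q3=F} (q1, q4, q5) contributes 0 new; branch {q5=F} (q1, q2, q3, q4) contributes 8 new. Total: 26.

26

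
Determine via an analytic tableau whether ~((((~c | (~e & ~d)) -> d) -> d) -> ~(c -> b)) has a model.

Satisfiable

Initial set: {~((((~c | (~e & ~d)) -> d) -> d) -> ~(c -> b))}.
~((((~c | (~e & ~d)) -> d) -> d) -> ~(c -> b)): α-rule — add (((~c | (~e & ~d)) -> d) -> d), ~~(c -> b).
(((~c | (~e & ~d)) -> d) -> d): β-rule — branch into ~((~c | (~e & ~d)) -> d)  //  d.
  branch 1 (add ~((~c | (~e & ~d)) -> d)):
    ~((~c | (~e & ~d)) -> d): α-rule — add (~c | (~e & ~d)), ~d.
    ~~(c -> b): β-rule — branch into ~c  //  b.
      branch 1.1 (add ~c):
        (~c | (~e & ~d)): β-rule — branch into ~c  //  (~e & ~d).
          branch 1.1.1 (add ~c):
            ○ open, literals {c=false, d=false}.
          branch 1.1.2 (add (~e & ~d)):
            (~e & ~d): α-rule — add ~e, ~d.
            ○ open, literals {c=false, d=false, e=false}.
      branch 1.2 (add b):
        (~c | (~e & ~d)): β-rule — branch into ~c  //  (~e & ~d).
          branch 1.2.1 (add ~c):
            ○ open, literals {b=true, c=false, d=false}.
          branch 1.2.2 (add (~e & ~d)):
            (~e & ~d): α-rule — add ~e, ~d.
            ○ open, literals {b=true, d=false, e=false}.
  branch 2 (add d):
    ~~(c -> b): β-rule — branch into ~c  //  b.
      branch 2.1 (add ~c):
        ○ open, literals {c=false, d=true}.
      branch 2.2 (add b):
        ○ open, literals {b=true, d=true}.
0 branches closed, 6 open.
An open branch gives a satisfying assignment: c=false, d=false.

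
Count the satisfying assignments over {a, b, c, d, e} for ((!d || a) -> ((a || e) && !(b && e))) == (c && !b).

Initial set: {(((!d || a) -> ((a || e) && !(b && e))) == (c && !b))}.
(((!d || a) -> ((a || e) && !(b && e))) == (c && !b)): β-rule — branch into ((!d || a) -> ((a || e) && !(b && e))), (c && !b)  //  !((!d || a) -> ((a || e) && !(b && e))), !(c && !b).
  branch 1 (add ((!d || a) -> ((a || e) && !(b && e))), (c && !b)):
    (c && !b): α-rule — add c, !b.
    ((!d || a) -> ((a || e) && !(b && e))): β-rule — branch into !(!d || a)  //  ((a || e) && !(b && e)).
      branch 1.1 (add !(!d || a)):
        !(!d || a): α-rule — add !!d, !a.
        ○ open, literals {a=F, b=F, c=T, d=T}.
      branch 1.2 (add ((a || e) && !(b && e))):
        ((a || e) && !(b && e)): α-rule — add (a || e), !(b && e).
        (a || e): β-rule — branch into a  //  e.
          branch 1.2.1 (add a):
            !(b && e): β-rule — branch into !b  //  !e.
              branch 1.2.1.1 (add !b):
                ○ open, literals {a=T, b=F, c=T}.
              branch 1.2.1.2 (add !e):
                ○ open, literals {a=T, b=F, c=T, e=F}.
          branch 1.2.2 (add e):
            !(b && e): β-rule — branch into !b  //  !e.
              branch 1.2.2.1 (add !b):
                ○ open, literals {b=F, c=T, e=T}.
              branch 1.2.2.2 (add !e):
                × closes — contains both e and !e.
  branch 2 (add !((!d || a) -> ((a || e) && !(b && e))), !(c && !b)):
    !((!d || a) -> ((a || e) && !(b && e))): α-rule — add (!d || a), !((a || e) && !(b && e)).
    !(c && !b): β-rule — branch into !c  //  !!b.
      branch 2.1 (add !c):
        (!d || a): β-rule — branch into !d  //  a.
          branch 2.1.1 (add !d):
            !((a || e) && !(b && e)): β-rule — branch into !(a || e)  //  !!(b && e).
              branch 2.1.1.1 (add !(a || e)):
                !(a || e): α-rule — add !a, !e.
                ○ open, literals {a=F, c=F, d=F, e=F}.
              branch 2.1.1.2 (add !!(b && e)):
                !!(b && e): α-rule — add b, e.
                ○ open, literals {b=T, c=F, d=F, e=T}.
          branch 2.1.2 (add a):
            !((a || e) && !(b && e)): β-rule — branch into !(a || e)  //  !!(b && e).
              branch 2.1.2.1 (add !(a || e)):
                !(a || e): α-rule — add !a, !e.
                × closes — contains both a and !a.
              branch 2.1.2.2 (add !!(b && e)):
                !!(b && e): α-rule — add b, e.
                ○ open, literals {a=T, b=T, c=F, e=T}.
      branch 2.2 (add !!b):
        (!d || a): β-rule — branch into !d  //  a.
          branch 2.2.1 (add !d):
            !((a || e) && !(b && e)): β-rule — branch into !(a || e)  //  !!(b && e).
              branch 2.2.1.1 (add !(a || e)):
                !(a || e): α-rule — add !a, !e.
                ○ open, literals {a=F, b=T, d=F, e=F}.
              branch 2.2.1.2 (add !!(b && e)):
                !!(b && e): α-rule — add b, e.
                ○ open, literals {b=T, d=F, e=T}.
          branch 2.2.2 (add a):
            !((a || e) && !(b && e)): β-rule — branch into !(a || e)  //  !!(b && e).
              branch 2.2.2.1 (add !(a || e)):
                !(a || e): α-rule — add !a, !e.
                × closes — contains both a and !a.
              branch 2.2.2.2 (add !!(b && e)):
                !!(b && e): α-rule — add b, e.
                ○ open, literals {a=T, b=T, e=T}.
3 branches closed, 10 open.
Each open branch fixes some atoms; the unmentioned ones are free. Counting distinct full assignments: branch {a=F, b=F, c=T, d=T} (e) contributes 2 new; branch {a=T, b=F, c=T} (d, e) contributes 4 new; branch {a=T, b=F, c=T, e=F} (d) contributes 0 new; branch {b=F, c=T, e=T} (a, d) contributes 1 new; branch {a=F, c=F, d=F, e=F} (b) contributes 2 new; branch {b=T, c=F, d=F, e=T} (a) contributes 2 new; branch {a=T, b=T, c=F, e=T} (d) contributes 1 new; branch {a=F, b=T, d=F, e=F} (c) contributes 1 new; branch {b=T, d=F, e=T} (a, c) contributes 2 new; branch {a=T, b=T, e=T} (c, d) contributes 1 new. Total: 16.

16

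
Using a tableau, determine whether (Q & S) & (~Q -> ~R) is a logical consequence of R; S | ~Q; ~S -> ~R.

Initial set: {T R; T (S | ~Q); T (~S -> ~R); F ((Q & S) & (~Q -> ~R))}.
T (S | ~Q): β-rule — branch into T S  //  T ~Q.
  branch 1 (add T S):
    T (~S -> ~R): β-rule — branch into F ~S  //  T ~R.
      branch 1.1 (add F ~S):
        F ((Q & S) & (~Q -> ~R)): β-rule — branch into F (Q & S)  //  F (~Q -> ~R).
          branch 1.1.1 (add F (Q & S)):
            F (Q & S): β-rule — branch into F Q  //  F S.
              branch 1.1.1.1 (add F Q):
                ○ open, literals {Q=false, R=true, S=true}.
              branch 1.1.1.2 (add F S):
                × closes — contains both S and ~S.
          branch 1.1.2 (add F (~Q -> ~R)):
            F (~Q -> ~R): α-rule — add T ~Q, F ~R.
            ○ open, literals {Q=false, R=true, S=true}.
      branch 1.2 (add T ~R):
        × closes — contains both R and ~R.
  branch 2 (add T ~Q):
    T (~S -> ~R): β-rule — branch into F ~S  //  T ~R.
      branch 2.1 (add F ~S):
        F ((Q & S) & (~Q -> ~R)): β-rule — branch into F (Q & S)  //  F (~Q -> ~R).
          branch 2.1.1 (add F (Q & S)):
            F (Q & S): β-rule — branch into F Q  //  F S.
              branch 2.1.1.1 (add F Q):
                ○ open, literals {Q=false, R=true, S=true}.
              branch 2.1.1.2 (add F S):
                × closes — contains both S and ~S.
          branch 2.1.2 (add F (~Q -> ~R)):
            F (~Q -> ~R): α-rule — add T ~Q, F ~R.
            ○ open, literals {Q=false, R=true, S=true}.
      branch 2.2 (add T ~R):
        × closes — contains both R and ~R.
4 branches closed, 4 open.
An open branch gives a countermodel: Q=false, R=true, S=true (unmentioned atoms arbitrary); the premises hold there but the conclusion fails.

No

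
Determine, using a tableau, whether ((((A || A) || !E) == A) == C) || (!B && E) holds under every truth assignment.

Assume the negation and expand:
Initial set: {!(((((A || A) || !E) == A) == C) || (!B && E))}.
!(((((A || A) || !E) == A) == C) || (!B && E)): α-rule — add !((((A || A) || !E) == A) == C), !(!B && E).
!((((A || A) || !E) == A) == C): β-rule — branch into (((A || A) || !E) == A), !C  //  !(((A || A) || !E) == A), C.
  branch 1 (add (((A || A) || !E) == A), !C):
    !(!B && E): β-rule — branch into !!B  //  !E.
      branch 1.1 (add !!B):
        (((A || A) || !E) == A): β-rule — branch into ((A || A) || !E), A  //  !((A || A) || !E), !A.
          branch 1.1.1 (add ((A || A) || !E), A):
            ((A || A) || !E): β-rule — branch into (A || A)  //  !E.
              branch 1.1.1.1 (add (A || A)):
                (A || A): β-rule — branch into A  //  A.
                  branch 1.1.1.1.1 (add A):
                    ○ open, literals {A=T, B=T, C=F}.
                  branch 1.1.1.1.2 (add A):
                    ○ open, literals {A=T, B=T, C=F}.
              branch 1.1.1.2 (add !E):
                ○ open, literals {A=T, B=T, C=F, E=F}.
          branch 1.1.2 (add !((A || A) || !E), !A):
            !((A || A) || !E): α-rule — add !(A || A), !!E.
            !(A || A): α-rule — add !A, !A.
            ○ open, literals {A=F, B=T, C=F, E=T}.
      branch 1.2 (add !E):
        (((A || A) || !E) == A): β-rule — branch into ((A || A) || !E), A  //  !((A || A) || !E), !A.
          branch 1.2.1 (add ((A || A) || !E), A):
            ((A || A) || !E): β-rule — branch into (A || A)  //  !E.
              branch 1.2.1.1 (add (A || A)):
                (A || A): β-rule — branch into A  //  A.
                  branch 1.2.1.1.1 (add A):
                    ○ open, literals {A=T, C=F, E=F}.
                  branch 1.2.1.1.2 (add A):
                    ○ open, literals {A=T, C=F, E=F}.
              branch 1.2.1.2 (add !E):
                ○ open, literals {A=T, C=F, E=F}.
          branch 1.2.2 (add !((A || A) || !E), !A):
            !((A || A) || !E): α-rule — add !(A || A), !!E.
            × closes — contains both E and !E.
  branch 2 (add !(((A || A) || !E) == A), C):
    !(!B && E): β-rule — branch into !!B  //  !E.
      branch 2.1 (add !!B):
        !(((A || A) || !E) == A): β-rule — branch into ((A || A) || !E), !A  //  !((A || A) || !E), A.
          branch 2.1.1 (add ((A || A) || !E), !A):
            ((A || A) || !E): β-rule — branch into (A || A)  //  !E.
              branch 2.1.1.1 (add (A || A)):
                (A || A): β-rule — branch into A  //  A.
                  branch 2.1.1.1.1 (add A):
                    × closes — contains both A and !A.
                  branch 2.1.1.1.2 (add A):
                    × closes — contains both A and !A.
              branch 2.1.1.2 (add !E):
                ○ open, literals {A=F, B=T, C=T, E=F}.
          branch 2.1.2 (add !((A || A) || !E), A):
            !((A || A) || !E): α-rule — add !(A || A), !!E.
            !(A || A): α-rule — add !A, !A.
            × closes — contains both A and !A.
      branch 2.2 (add !E):
        !(((A || A) || !E) == A): β-rule — branch into ((A || A) || !E), !A  //  !((A || A) || !E), A.
          branch 2.2.1 (add ((A || A) || !E), !A):
            ((A || A) || !E): β-rule — branch into (A || A)  //  !E.
              branch 2.2.1.1 (add (A || A)):
                (A || A): β-rule — branch into A  //  A.
                  branch 2.2.1.1.1 (add A):
                    × closes — contains both A and !A.
                  branch 2.2.1.1.2 (add A):
                    × closes — contains both A and !A.
              branch 2.2.1.2 (add !E):
                ○ open, literals {A=F, C=T, E=F}.
          branch 2.2.2 (add !((A || A) || !E), A):
            !((A || A) || !E): α-rule — add !(A || A), !!E.
            × closes — contains both E and !E.
7 branches closed, 9 open.
An open branch gives a countermodel: A=T, B=T, C=F (unmentioned atoms arbitrary); under it the original formula is false.

Not valid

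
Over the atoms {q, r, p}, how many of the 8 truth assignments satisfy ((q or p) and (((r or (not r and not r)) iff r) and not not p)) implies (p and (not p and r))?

Initial set: {(((q or p) and (((r or (not r and not r)) iff r) and not not p)) implies (p and (not p and r)))}.
(((q or p) and (((r or (not r and not r)) iff r) and not not p)) implies (p and (not p and r))): β-rule — branch into not ((q or p) and (((r or (not r and not r)) iff r) and not not p))  //  (p and (not p and r)).
  branch 1 (add not ((q or p) and (((r or (not r and not r)) iff r) and not not p))):
    not ((q or p) and (((r or (not r and not r)) iff r) and not not p)): β-rule — branch into not (q or p)  //  not (((r or (not r and not r)) iff r) and not not p).
      branch 1.1 (add not (q or p)):
        not (q or p): α-rule — add not q, not p.
        ○ open, literals {p=F, q=F}.
      branch 1.2 (add not (((r or (not r and not r)) iff r) and not not p)):
        not (((r or (not r and not r)) iff r) and not not p): β-rule — branch into not ((r or (not r and not r)) iff r)  //  not not not p.
          branch 1.2.1 (add not ((r or (not r and not r)) iff r)):
            not ((r or (not r and not r)) iff r): β-rule — branch into (r or (not r and not r)), not r  //  not (r or (not r and not r)), r.
              branch 1.2.1.1 (add (r or (not r and not r)), not r):
                (r or (not r and not r)): β-rule — branch into r  //  (not r and not r).
                  branch 1.2.1.1.1 (add r):
                    × closes — contains both r and not r.
                  branch 1.2.1.1.2 (add (not r and not r)):
                    (not r and not r): α-rule — add not r, not r.
                    ○ open, literals {r=F}.
              branch 1.2.1.2 (add not (r or (not r and not r)), r):
                not (r or (not r and not r)): α-rule — add not r, not (not r and not r).
                × closes — contains both r and not r.
          branch 1.2.2 (add not not not p):
            not not not p: drop double negation, giving not p.
            ○ open, literals {p=F}.
  branch 2 (add (p and (not p and r))):
    (p and (not p and r)): α-rule — add p, (not p and r).
    (not p and r): α-rule — add not p, r.
    × closes — contains both p and not p.
3 branches closed, 3 open.
Each open branch fixes some atoms; the unmentioned ones are free. Counting distinct full assignments: branch {p=F, q=F} (r) contributes 2 new; branch {r=F} (q, p) contributes 3 new; branch {p=F} (q, r) contributes 1 new. Total: 6.

6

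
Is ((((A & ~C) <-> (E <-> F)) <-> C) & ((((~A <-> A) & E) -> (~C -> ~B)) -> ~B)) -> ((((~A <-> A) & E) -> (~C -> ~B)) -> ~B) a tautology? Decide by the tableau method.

Assume the negation and expand:
Initial set: {F (((((A & ~C) <-> (E <-> F)) <-> C) & ((((~A <-> A) & E) -> (~C -> ~B)) -> ~B)) -> ((((~A <-> A) & E) -> (~C -> ~B)) -> ~B))}.
F (((((A & ~C) <-> (E <-> F)) <-> C) & ((((~A <-> A) & E) -> (~C -> ~B)) -> ~B)) -> ((((~A <-> A) & E) -> (~C -> ~B)) -> ~B)): α-rule — add T ((((A & ~C) <-> (E <-> F)) <-> C) & ((((~A <-> A) & E) -> (~C -> ~B)) -> ~B)), F ((((~A <-> A) & E) -> (~C -> ~B)) -> ~B).
T ((((A & ~C) <-> (E <-> F)) <-> C) & ((((~A <-> A) & E) -> (~C -> ~B)) -> ~B)): α-rule — add T (((A & ~C) <-> (E <-> F)) <-> C), T ((((~A <-> A) & E) -> (~C -> ~B)) -> ~B).
F ((((~A <-> A) & E) -> (~C -> ~B)) -> ~B): α-rule — add T (((~A <-> A) & E) -> (~C -> ~B)), F ~B.
T (((A & ~C) <-> (E <-> F)) <-> C): β-rule — branch into T ((A & ~C) <-> (E <-> F)), T C  //  F ((A & ~C) <-> (E <-> F)), F C.
  branch 1 (add T ((A & ~C) <-> (E <-> F)), T C):
    T ((((~A <-> A) & E) -> (~C -> ~B)) -> ~B): β-rule — branch into F (((~A <-> A) & E) -> (~C -> ~B))  //  T ~B.
      branch 1.1 (add F (((~A <-> A) & E) -> (~C -> ~B))):
        F (((~A <-> A) & E) -> (~C -> ~B)): α-rule — add T ((~A <-> A) & E), F (~C -> ~B).
        T ((~A <-> A) & E): α-rule — add T (~A <-> A), T E.
        F (~C -> ~B): α-rule — add T ~C, F ~B.
        × closes — contains both C and ~C.
      branch 1.2 (add T ~B):
        × closes — contains both B and ~B.
  branch 2 (add F ((A & ~C) <-> (E <-> F)), F C):
    T ((((~A <-> A) & E) -> (~C -> ~B)) -> ~B): β-rule — branch into F (((~A <-> A) & E) -> (~C -> ~B))  //  T ~B.
      branch 2.1 (add F (((~A <-> A) & E) -> (~C -> ~B))):
        F (((~A <-> A) & E) -> (~C -> ~B)): α-rule — add T ((~A <-> A) & E), F (~C -> ~B).
        T ((~A <-> A) & E): α-rule — add T (~A <-> A), T E.
        F (~C -> ~B): α-rule — add T ~C, F ~B.
        T (((~A <-> A) & E) -> (~C -> ~B)): β-rule — branch into F ((~A <-> A) & E)  //  T (~C -> ~B).
          branch 2.1.1 (add F ((~A <-> A) & E)):
            F ((A & ~C) <-> (E <-> F)): β-rule — branch into T (A & ~C), F (E <-> F)  //  F (A & ~C), T (E <-> F).
              branch 2.1.1.1 (add T (A & ~C), F (E <-> F)):
                T (A & ~C): α-rule — add T A, T ~C.
                T (~A <-> A): β-rule — branch into T ~A, T A  //  F ~A, F A.
                  branch 2.1.1.1.1 (add T ~A, T A):
                    × closes — contains both A and ~A.
                  branch 2.1.1.1.2 (add F ~A, F A):
                    × closes — contains both A and ~A.
              branch 2.1.1.2 (add F (A & ~C), T (E <-> F)):
                T (~A <-> A): β-rule — branch into T ~A, T A  //  F ~A, F A.
                  branch 2.1.1.2.1 (add T ~A, T A):
                    × closes — contains both A and ~A.
                  branch 2.1.1.2.2 (add F ~A, F A):
                    × closes — contains both A and ~A.
          branch 2.1.2 (add T (~C -> ~B)):
            F ((A & ~C) <-> (E <-> F)): β-rule — branch into T (A & ~C), F (E <-> F)  //  F (A & ~C), T (E <-> F).
              branch 2.1.2.1 (add T (A & ~C), F (E <-> F)):
                T (A & ~C): α-rule — add T A, T ~C.
                T (~A <-> A): β-rule — branch into T ~A, T A  //  F ~A, F A.
                  branch 2.1.2.1.1 (add T ~A, T A):
                    × closes — contains both A and ~A.
                  branch 2.1.2.1.2 (add F ~A, F A):
                    × closes — contains both A and ~A.
              branch 2.1.2.2 (add F (A & ~C), T (E <-> F)):
                T (~A <-> A): β-rule — branch into T ~A, T A  //  F ~A, F A.
                  branch 2.1.2.2.1 (add T ~A, T A):
                    × closes — contains both A and ~A.
                  branch 2.1.2.2.2 (add F ~A, F A):
                    × closes — contains both A and ~A.
      branch 2.2 (add T ~B):
        × closes — contains both B and ~B.
All 11 branches close.
Every branch closed, so the negation is unsatisfiable and the formula is valid.

Valid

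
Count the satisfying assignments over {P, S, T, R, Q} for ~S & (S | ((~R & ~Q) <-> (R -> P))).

8

Initial set: {(~S & (S | ((~R & ~Q) <-> (R -> P))))}.
(~S & (S | ((~R & ~Q) <-> (R -> P)))): α-rule — add ~S, (S | ((~R & ~Q) <-> (R -> P))).
(S | ((~R & ~Q) <-> (R -> P))): β-rule — branch into S  //  ((~R & ~Q) <-> (R -> P)).
  branch 1 (add S):
    × closes — contains both S and ~S.
  branch 2 (add ((~R & ~Q) <-> (R -> P))):
    ((~R & ~Q) <-> (R -> P)): β-rule — branch into (~R & ~Q), (R -> P)  //  ~(~R & ~Q), ~(R -> P).
      branch 2.1 (add (~R & ~Q), (R -> P)):
        (~R & ~Q): α-rule — add ~R, ~Q.
        (R -> P): β-rule — branch into ~R  //  P.
          branch 2.1.1 (add ~R):
            ○ open, literals {Q=F, R=F, S=F}.
          branch 2.1.2 (add P):
            ○ open, literals {P=T, Q=F, R=F, S=F}.
      branch 2.2 (add ~(~R & ~Q), ~(R -> P)):
        ~(R -> P): α-rule — add R, ~P.
        ~(~R & ~Q): β-rule — branch into ~~R  //  ~~Q.
          branch 2.2.1 (add ~~R):
            ○ open, literals {P=F, R=T, S=F}.
          branch 2.2.2 (add ~~Q):
            ○ open, literals {P=F, Q=T, R=T, S=F}.
1 branch closed, 4 open.
Each open branch fixes some atoms; the unmentioned ones are free. Counting distinct full assignments: branch {Q=F, R=F, S=F} (P, T) contributes 4 new; branch {P=T, Q=F, R=F, S=F} (T) contributes 0 new; branch {P=F, R=T, S=F} (T, Q) contributes 4 new; branch {P=F, Q=T, R=T, S=F} (T) contributes 0 new. Total: 8.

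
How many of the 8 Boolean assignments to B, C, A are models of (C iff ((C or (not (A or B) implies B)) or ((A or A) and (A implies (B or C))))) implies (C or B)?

7

Initial set: {((C iff ((C or (not (A or B) implies B)) or ((A or A) and (A implies (B or C))))) implies (C or B))}.
((C iff ((C or (not (A or B) implies B)) or ((A or A) and (A implies (B or C))))) implies (C or B)): β-rule — branch into not (C iff ((C or (not (A or B) implies B)) or ((A or A) and (A implies (B or C)))))  //  (C or B).
  branch 1 (add not (C iff ((C or (not (A or B) implies B)) or ((A or A) and (A implies (B or C)))))):
    not (C iff ((C or (not (A or B) implies B)) or ((A or A) and (A implies (B or C))))): β-rule — branch into C, not ((C or (not (A or B) implies B)) or ((A or A) and (A implies (B or C))))  //  not C, ((C or (not (A or B) implies B)) or ((A or A) and (A implies (B or C)))).
      branch 1.1 (add C, not ((C or (not (A or B) implies B)) or ((A or A) and (A implies (B or C))))):
        not ((C or (not (A or B) implies B)) or ((A or A) and (A implies (B or C)))): α-rule — add not (C or (not (A or B) implies B)), not ((A or A) and (A implies (B or C))).
        not (C or (not (A or B) implies B)): α-rule — add not C, not (not (A or B) implies B).
        × closes — contains both C and not C.
      branch 1.2 (add not C, ((C or (not (A or B) implies B)) or ((A or A) and (A implies (B or C))))):
        ((C or (not (A or B) implies B)) or ((A or A) and (A implies (B or C)))): β-rule — branch into (C or (not (A or B) implies B))  //  ((A or A) and (A implies (B or C))).
          branch 1.2.1 (add (C or (not (A or B) implies B))):
            (C or (not (A or B) implies B)): β-rule — branch into C  //  (not (A or B) implies B).
              branch 1.2.1.1 (add C):
                × closes — contains both C and not C.
              branch 1.2.1.2 (add (not (A or B) implies B)):
                (not (A or B) implies B): β-rule — branch into not not (A or B)  //  B.
                  branch 1.2.1.2.1 (add not not (A or B)):
                    not not (A or B): β-rule — branch into A  //  B.
                      branch 1.2.1.2.1.1 (add A):
                        ○ open, literals {A=true, C=false}.
                      branch 1.2.1.2.1.2 (add B):
                        ○ open, literals {B=true, C=false}.
                  branch 1.2.1.2.2 (add B):
                    ○ open, literals {B=true, C=false}.
          branch 1.2.2 (add ((A or A) and (A implies (B or C)))):
            ((A or A) and (A implies (B or C))): α-rule — add (A or A), (A implies (B or C)).
            (A or A): β-rule — branch into A  //  A.
              branch 1.2.2.1 (add A):
                (A implies (B or C)): β-rule — branch into not A  //  (B or C).
                  branch 1.2.2.1.1 (add not A):
                    × closes — contains both A and not A.
                  branch 1.2.2.1.2 (add (B or C)):
                    (B or C): β-rule — branch into B  //  C.
                      branch 1.2.2.1.2.1 (add B):
                        ○ open, literals {A=true, B=true, C=false}.
                      branch 1.2.2.1.2.2 (add C):
                        × closes — contains both C and not C.
              branch 1.2.2.2 (add A):
                (A implies (B or C)): β-rule — branch into not A  //  (B or C).
                  branch 1.2.2.2.1 (add not A):
                    × closes — contains both A and not A.
                  branch 1.2.2.2.2 (add (B or C)):
                    (B or C): β-rule — branch into B  //  C.
                      branch 1.2.2.2.2.1 (add B):
                        ○ open, literals {A=true, B=true, C=false}.
                      branch 1.2.2.2.2.2 (add C):
                        × closes — contains both C and not C.
  branch 2 (add (C or B)):
    (C or B): β-rule — branch into C  //  B.
      branch 2.1 (add C):
        ○ open, literals {C=true}.
      branch 2.2 (add B):
        ○ open, literals {B=true}.
6 branches closed, 7 open.
Each open branch fixes some atoms; the unmentioned ones are free. Counting distinct full assignments: branch {A=true, C=false} (B) contributes 2 new; branch {B=true, C=false} (A) contributes 1 new; branch {B=true, C=false} (A) contributes 0 new; branch {A=true, B=true, C=false} (none free) contributes 0 new; branch {A=true, B=true, C=false} (none free) contributes 0 new; branch {C=true} (B, A) contributes 4 new; branch {B=true} (C, A) contributes 0 new. Total: 7.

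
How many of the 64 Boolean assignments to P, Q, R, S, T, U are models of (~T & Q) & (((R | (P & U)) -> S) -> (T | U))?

10

Initial set: {T ((~T & Q) & (((R | (P & U)) -> S) -> (T | U)))}.
T ((~T & Q) & (((R | (P & U)) -> S) -> (T | U))): α-rule — add T (~T & Q), T (((R | (P & U)) -> S) -> (T | U)).
T (~T & Q): α-rule — add T ~T, T Q.
T (((R | (P & U)) -> S) -> (T | U)): β-rule — branch into F ((R | (P & U)) -> S)  //  T (T | U).
  branch 1 (add F ((R | (P & U)) -> S)):
    F ((R | (P & U)) -> S): α-rule — add T (R | (P & U)), F S.
    T (R | (P & U)): β-rule — branch into T R  //  T (P & U).
      branch 1.1 (add T R):
        ○ open, literals {Q=true, R=true, S=false, T=false}.
      branch 1.2 (add T (P & U)):
        T (P & U): α-rule — add T P, T U.
        ○ open, literals {P=true, Q=true, S=false, T=false, U=true}.
  branch 2 (add T (T | U)):
    T (T | U): β-rule — branch into T T  //  T U.
      branch 2.1 (add T T):
        × closes — contains both T and ~T.
      branch 2.2 (add T U):
        ○ open, literals {Q=true, T=false, U=true}.
1 branch closed, 3 open.
Each open branch fixes some atoms; the unmentioned ones are free. Counting distinct full assignments: branch {Q=true, R=true, S=false, T=false} (P, U) contributes 4 new; branch {P=true, Q=true, S=false, T=false, U=true} (R) contributes 1 new; branch {Q=true, T=false, U=true} (P, R, S) contributes 5 new. Total: 10.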